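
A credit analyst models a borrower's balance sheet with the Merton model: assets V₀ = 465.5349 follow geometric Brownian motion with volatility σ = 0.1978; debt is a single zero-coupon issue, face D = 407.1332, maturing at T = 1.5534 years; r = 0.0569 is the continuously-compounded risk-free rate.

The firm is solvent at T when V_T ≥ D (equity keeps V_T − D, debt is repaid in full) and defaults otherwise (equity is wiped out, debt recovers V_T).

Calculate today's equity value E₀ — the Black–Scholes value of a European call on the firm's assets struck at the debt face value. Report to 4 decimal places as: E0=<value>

E0=103.0656

Equity is a call on the firm's assets struck at D = 407.1332:
d₁ = [ln(V₀/D) + (r + σ²/2)T] / (σ√T)
   = [ln(465.5349/407.1332) + (0.0569 + 0.5·0.1978²)·1.5534] / (0.1978·√1.5534)
   = [0.134047 + 0.118777] / 0.246529 = 1.025532
d₂ = d₁ − σ√T = 1.025532 − 0.246529 = 0.779003
N(d₁) = 0.847444,  N(d₂) = 0.782011,  e^(−rT) = 0.915405
E₀ = V₀·N(d₁) − D·e^(−rT)·N(d₂)
   = 465.5349·0.847444 − 407.1332·0.915405·0.782011 = 103.065561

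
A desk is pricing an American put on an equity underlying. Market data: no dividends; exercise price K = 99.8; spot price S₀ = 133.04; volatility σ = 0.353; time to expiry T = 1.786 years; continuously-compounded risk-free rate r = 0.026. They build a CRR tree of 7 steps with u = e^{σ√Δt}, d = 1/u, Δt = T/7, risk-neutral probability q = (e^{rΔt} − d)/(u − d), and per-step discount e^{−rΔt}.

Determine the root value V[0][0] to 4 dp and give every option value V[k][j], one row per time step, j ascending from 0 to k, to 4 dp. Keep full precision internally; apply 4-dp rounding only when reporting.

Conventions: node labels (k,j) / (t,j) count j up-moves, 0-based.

params: Δt=0.25514 u=1.19519 d=0.83669 q=0.47411 e^(-rΔt)=0.99339
t_7 payoffs: 61.6126 45.2499 21.8762 0.0000 0.0000 0.0000 0.0000 0.0000
k=6: node(6,0) S=45.6413 payoff=54.1587 vs cont=53.4989 → 54.1587 [stop]  node(6,1) S=65.1978 payoff=34.6022 vs cont=33.9424 → 34.6022 [stop]  node(6,2) S=93.1338 payoff=6.6662 vs cont=11.4285 → 11.4285 [wait]  node(6,3) S=133.0400 payoff=0.0000 vs cont=0.0000 → 0.0000 [wait]  node(6,4) S=190.0453 payoff=0.0000 vs cont=0.0000 → 0.0000 [wait]  node(6,5) S=271.4762 payoff=0.0000 vs cont=0.0000 → 0.0000 [wait]  node(6,6) S=387.7989 payoff=0.0000 vs cont=0.0000 → 0.0000 [wait]
k=5: node(5,0) S=54.5501 payoff=45.2499 vs cont=44.5901 → 45.2499 [stop]  node(5,1) S=77.9238 payoff=21.8762 vs cont=23.4593 → 23.4593 [wait]  node(5,2) S=111.3127 payoff=0.0000 vs cont=5.9704 → 5.9704 [wait]  node(5,3) S=159.0082 payoff=0.0000 vs cont=0.0000 → 0.0000 [wait]  node(5,4) S=227.1404 payoff=0.0000 vs cont=0.0000 → 0.0000 [wait]  node(5,5) S=324.4660 payoff=0.0000 vs cont=0.0000 → 0.0000 [wait]
k=4: node(4,0) S=65.1978 payoff=34.6022 vs cont=34.6880 → 34.6880 [wait]  node(4,1) S=93.1338 payoff=6.6662 vs cont=15.0674 → 15.0674 [wait]  node(4,2) S=133.0400 payoff=0.0000 vs cont=3.1191 → 3.1191 [wait]  node(4,3) S=190.0453 payoff=0.0000 vs cont=0.0000 → 0.0000 [wait]  node(4,4) S=271.4762 payoff=0.0000 vs cont=0.0000 → 0.0000 [wait]
k=3: node(3,0) S=77.9238 payoff=21.8762 vs cont=25.2179 → 25.2179 [wait]  node(3,1) S=111.3127 payoff=0.0000 vs cont=9.3405 → 9.3405 [wait]  node(3,2) S=159.0082 payoff=0.0000 vs cont=1.6294 → 1.6294 [wait]  node(3,3) S=227.1404 payoff=0.0000 vs cont=0.0000 → 0.0000 [wait]
k=2: node(2,0) S=93.1338 payoff=6.6662 vs cont=17.5733 → 17.5733 [wait]  node(2,1) S=133.0400 payoff=0.0000 vs cont=5.6470 → 5.6470 [wait]  node(2,2) S=190.0453 payoff=0.0000 vs cont=0.8512 → 0.8512 [wait]
k=1: node(1,0) S=111.3127 payoff=0.0000 vs cont=11.8402 → 11.8402 [wait]  node(1,1) S=159.0082 payoff=0.0000 vs cont=3.3510 → 3.3510 [wait]
k=0: node(0,0) S=133.0400 payoff=0.0000 vs cont=7.7637 → 7.7637 [wait]

price = 7.7637
tree:
7.7637
11.8402 3.3510
17.5733 5.6470 0.8512
25.2179 9.3405 1.6294 0.0000
34.6880 15.0674 3.1191 0.0000 0.0000
45.2499 23.4593 5.9704 0.0000 0.0000 0.0000
54.1587 34.6022 11.4285 0.0000 0.0000 0.0000 0.0000
61.6126 45.2499 21.8762 0.0000 0.0000 0.0000 0.0000 0.0000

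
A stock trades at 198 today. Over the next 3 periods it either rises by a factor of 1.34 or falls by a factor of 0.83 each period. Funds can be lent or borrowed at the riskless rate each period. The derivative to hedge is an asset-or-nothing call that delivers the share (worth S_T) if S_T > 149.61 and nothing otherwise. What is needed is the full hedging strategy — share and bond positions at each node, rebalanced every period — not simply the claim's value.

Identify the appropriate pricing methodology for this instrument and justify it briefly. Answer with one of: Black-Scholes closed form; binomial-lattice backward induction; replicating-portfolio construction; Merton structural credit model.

framework: replicating-portfolio construction

Key observation: the mandate to exhibit the hedge at every date and state singles out the replicating-portfolio construction on the 3-period tree with factors 1.34 and 0.83 from 198.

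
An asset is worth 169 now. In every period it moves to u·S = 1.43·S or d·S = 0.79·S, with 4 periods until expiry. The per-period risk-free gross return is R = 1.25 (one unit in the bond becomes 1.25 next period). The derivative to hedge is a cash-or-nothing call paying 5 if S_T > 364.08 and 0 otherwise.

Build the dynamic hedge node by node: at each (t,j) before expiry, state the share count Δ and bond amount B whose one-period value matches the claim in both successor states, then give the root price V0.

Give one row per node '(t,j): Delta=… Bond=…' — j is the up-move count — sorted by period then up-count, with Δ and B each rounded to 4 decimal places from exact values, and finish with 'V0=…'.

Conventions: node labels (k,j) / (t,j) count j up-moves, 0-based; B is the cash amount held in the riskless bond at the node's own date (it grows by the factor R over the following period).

Since d<R<u, set p* = (R−d)/(u−d) = 0.7188; price each node as the discounted p*-expectation of its children.
Expiry values: V(4,0)=0.0000, V(4,1)=0.0000, V(4,2)=0.0000, V(4,3)=5.0000, V(4,4)=5.0000
Node (3,0) S=83.3236: V=(p*·0.0000+(1−p*)·0.0000)/1.25=0.0000; Δ=(0.0000−0.0000)/(119.1527−65.8256)=0.0000; B=V−Δ·S=0.0000
Node (3,1) S=150.8262: V=(p*·0.0000+(1−p*)·0.0000)/1.25=0.0000; Δ=(0.0000−0.0000)/(215.6815−119.1527)=0.0000; B=V−Δ·S=0.0000
Node (3,2) S=273.0146: V=(p*·5.0000+(1−p*)·0.0000)/1.25=2.8750; Δ=(5.0000−0.0000)/(390.4109−215.6815)=0.0286; B=V−Δ·S=-4.9375
Node (3,3) S=494.1910: V=(p*·5.0000+(1−p*)·5.0000)/1.25=4.0000; Δ=(5.0000−5.0000)/(706.6931−390.4109)=0.0000; B=V−Δ·S=4.0000
Node (2,0) S=105.4729: V=(p*·0.0000+(1−p*)·0.0000)/1.25=0.0000; Δ=(0.0000−0.0000)/(150.8262−83.3236)=0.0000; B=V−Δ·S=0.0000
Node (2,1) S=190.9193: V=(p*·2.8750+(1−p*)·0.0000)/1.25=1.6531; Δ=(2.8750−0.0000)/(273.0146−150.8262)=0.0235; B=V−Δ·S=-2.8391
Node (2,2) S=345.5881: V=(p*·4.0000+(1−p*)·2.8750)/1.25=2.9469; Δ=(4.0000−2.8750)/(494.1910−273.0146)=0.0051; B=V−Δ·S=1.1891
Node (1,0) S=133.5100: V=(p*·1.6531+(1−p*)·0.0000)/1.25=0.9505; Δ=(1.6531−0.0000)/(190.9193−105.4729)=0.0193; B=V−Δ·S=-1.6325
Node (1,1) S=241.6700: V=(p*·2.9469+(1−p*)·1.6531)/1.25=2.0664; Δ=(2.9469−1.6531)/(345.5881−190.9193)=0.0084; B=V−Δ·S=0.0449
Node (0,0) S=169.0000: V=(p*·2.0664+(1−p*)·0.9505)/1.25=1.4021; Δ=(2.0664−0.9505)/(241.6700−133.5100)=0.0103; B=V−Δ·S=-0.3415
Sanity check at the root: Δ(0,0)·S0 + B(0,0) reproduces V0 = 1.4021.

(0,0): Delta=0.0103 Bond=-0.3415
(1,0): Delta=0.0193 Bond=-1.6325
(1,1): Delta=0.0084 Bond=0.0449
(2,0): Delta=0.0000 Bond=0.0000
(2,1): Delta=0.0235 Bond=-2.8391
(2,2): Delta=0.0051 Bond=1.1891
(3,0): Delta=0.0000 Bond=0.0000
(3,1): Delta=0.0000 Bond=0.0000
(3,2): Delta=0.0286 Bond=-4.9375
(3,3): Delta=0.0000 Bond=4.0000
V0=1.4021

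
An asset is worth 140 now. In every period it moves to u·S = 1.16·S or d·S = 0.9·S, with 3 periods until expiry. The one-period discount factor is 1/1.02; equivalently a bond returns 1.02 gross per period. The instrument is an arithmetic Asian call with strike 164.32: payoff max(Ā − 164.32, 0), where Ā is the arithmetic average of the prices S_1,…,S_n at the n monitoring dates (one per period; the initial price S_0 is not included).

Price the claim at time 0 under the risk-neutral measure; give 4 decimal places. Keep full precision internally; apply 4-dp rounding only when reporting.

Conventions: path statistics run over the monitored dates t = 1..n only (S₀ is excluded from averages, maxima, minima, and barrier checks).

price = 3.3439

With p* = (R−d)/(u−d) = 0.4615, sum probability × payoff across the paths and divide by R^3.
Enumerate all 2^3 = 8 price paths (U = up ×1.16, D = down ×0.9); each path with k up-moves has probability p*^k·(1−p*)^(3−k).
DDD: Ā=113.8200, payoff=0.0000, prob=0.156122
UDD: Ā=146.7013, payoff=0.0000, prob=0.133819
DUD: Ā=134.5680, payoff=0.0000, prob=0.133819
UUD: Ā=173.4432, payoff=9.1232, prob=0.114702
DDU: Ā=123.6480, payoff=0.0000, prob=0.133819
UDU: Ā=159.3685, payoff=0.0000, prob=0.114702
DUU: Ā=147.2352, payoff=0.0000, prob=0.114702
UUU: Ā=189.7698, payoff=25.4498, prob=0.098316
Price = Σ prob·payoff / R^3 = 3.548569 / 1.061208 = 3.3439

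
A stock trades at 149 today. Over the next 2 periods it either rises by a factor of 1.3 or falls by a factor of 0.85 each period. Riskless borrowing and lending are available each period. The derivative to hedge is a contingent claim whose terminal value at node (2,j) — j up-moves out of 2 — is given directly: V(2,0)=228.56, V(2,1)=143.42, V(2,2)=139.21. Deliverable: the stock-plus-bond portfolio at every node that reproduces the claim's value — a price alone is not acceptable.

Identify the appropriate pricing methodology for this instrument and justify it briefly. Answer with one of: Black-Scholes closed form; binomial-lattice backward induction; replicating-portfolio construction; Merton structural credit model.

Key observation: what is demanded is not a single number but the (Δ, B) position at each node of the 1.3/0.85 tree starting at 149; constructing those positions is the replicating-portfolio method.

framework: replicating-portfolio construction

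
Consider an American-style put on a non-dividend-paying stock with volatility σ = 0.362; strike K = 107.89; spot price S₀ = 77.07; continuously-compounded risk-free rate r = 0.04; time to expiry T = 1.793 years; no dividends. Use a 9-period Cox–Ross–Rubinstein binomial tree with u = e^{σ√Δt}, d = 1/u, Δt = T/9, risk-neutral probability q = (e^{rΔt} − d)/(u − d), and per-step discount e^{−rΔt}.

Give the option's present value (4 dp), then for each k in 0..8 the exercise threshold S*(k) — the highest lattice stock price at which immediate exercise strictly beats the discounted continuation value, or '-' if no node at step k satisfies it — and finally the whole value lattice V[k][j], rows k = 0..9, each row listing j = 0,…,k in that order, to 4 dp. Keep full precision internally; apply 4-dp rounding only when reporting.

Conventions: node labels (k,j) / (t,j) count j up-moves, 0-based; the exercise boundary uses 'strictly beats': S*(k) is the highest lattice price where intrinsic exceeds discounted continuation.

Δt=0.19922, u=1.17536, d=0.85080, q=0.48434, disc=e^(-rΔt)=0.99206
k=9 terminal: V=max(K-S,0) → 89.8872 83.0195 73.5321 60.4253 42.3187 17.3048 0.0000 0.0000 0.0000 0.0000
k=8: j=0 S=21.1598 intr=86.7302 cont=85.8738 V=86.7302[EX]; j=1 S=29.2318 intr=78.6582 cont=77.8019 V=78.6582[EX]; j=2 S=40.3830 intr=67.5070 cont=66.6506 V=67.5070[EX]; j=3 S=55.7882 intr=52.1018 cont=51.2455 V=52.1018[EX]; j=4 S=77.0700 intr=30.8200 cont=29.9637 V=30.8200[EX]; j=5 S=106.4704 intr=1.4196 cont=8.8525 V=8.8525[hold]; j=6 S=147.0862 intr=0.0000 cont=0.0000 V=0.0000[hold]; j=7 S=203.1961 intr=0.0000 cont=0.0000 V=0.0000[hold]; j=8 S=280.7105 intr=0.0000 cont=0.0000 V=0.0000[hold]  S*(8)=77.0700
k=7: j=0 S=24.8705 intr=83.0195 cont=82.1632 V=83.0195[EX]; j=1 S=34.3579 intr=73.5321 cont=72.6757 V=73.5321[EX]; j=2 S=47.4647 intr=60.4253 cont=59.5690 V=60.4253[EX]; j=3 S=65.5713 intr=42.3187 cont=41.4624 V=42.3187[EX]; j=4 S=90.5852 intr=17.3048 cont=20.0200 V=20.0200[hold]; j=5 S=125.1412 intr=0.0000 cont=4.5286 V=4.5286[hold]; j=6 S=172.8796 intr=0.0000 cont=0.0000 V=0.0000[hold]; j=7 S=238.8290 intr=0.0000 cont=0.0000 V=0.0000[hold]  S*(7)=65.5713
k=6: j=0 S=29.2318 intr=78.6582 cont=77.8019 V=78.6582[EX]; j=1 S=40.3830 intr=67.5070 cont=66.6506 V=67.5070[EX]; j=2 S=55.7882 intr=52.1018 cont=51.2455 V=52.1018[EX]; j=3 S=77.0700 intr=30.8200 cont=31.2683 V=31.2683[hold]; j=4 S=106.4704 intr=1.4196 cont=12.4175 V=12.4175[hold]; j=5 S=147.0862 intr=0.0000 cont=2.3167 V=2.3167[hold]; j=6 S=203.1961 intr=0.0000 cont=0.0000 V=0.0000[hold]  S*(6)=55.7882
k=5: j=0 S=34.3579 intr=73.5321 cont=72.6757 V=73.5321[EX]; j=1 S=47.4647 intr=60.4253 cont=59.5690 V=60.4253[EX]; j=2 S=65.5713 intr=42.3187 cont=41.6778 V=42.3187[EX]; j=3 S=90.5852 intr=17.3048 cont=21.9623 V=21.9623[hold]; j=4 S=125.1412 intr=0.0000 cont=7.4655 V=7.4655[hold]; j=5 S=172.8796 intr=0.0000 cont=1.1851 V=1.1851[hold]  S*(5)=65.5713
k=4: j=0 S=40.3830 intr=67.5070 cont=66.6506 V=67.5070[EX]; j=1 S=55.7882 intr=52.1018 cont=51.2455 V=52.1018[EX]; j=2 S=77.0700 intr=30.8200 cont=32.2016 V=32.2016[hold]; j=3 S=106.4704 intr=1.4196 cont=14.8222 V=14.8222[hold]; j=4 S=147.0862 intr=0.0000 cont=4.3885 V=4.3885[hold]  S*(4)=55.7882
k=3: j=0 S=47.4647 intr=60.4253 cont=59.5690 V=60.4253[EX]; j=1 S=65.5713 intr=42.3187 cont=42.1262 V=42.3187[EX]; j=2 S=90.5852 intr=17.3048 cont=23.5952 V=23.5952[hold]; j=3 S=125.1412 intr=0.0000 cont=9.6912 V=9.6912[hold]  S*(3)=65.5713
k=2: j=0 S=55.7882 intr=52.1018 cont=51.2455 V=52.1018[EX]; j=1 S=77.0700 intr=30.8200 cont=32.9862 V=32.9862[hold]; j=2 S=106.4704 intr=1.4196 cont=16.7270 V=16.7270[hold]  S*(2)=55.7882
k=1: j=0 S=65.5713 intr=42.3187 cont=42.5032 V=42.5032[hold]; j=1 S=90.5852 intr=17.3048 cont=24.9118 V=24.9118[hold]  S*(1)=-
k=0: j=0 S=77.0700 intr=30.8200 cont=33.7132 V=33.7132[hold]  S*(0)=-

price = 33.7132
boundary = - - 55.7882 65.5713 55.7882 65.5713 55.7882 65.5713 77.0700
tree:
33.7132
42.5032 24.9118
52.1018 32.9862 16.7270
60.4253 42.3187 23.5952 9.6912
67.5070 52.1018 32.2016 14.8222 4.3885
73.5321 60.4253 42.3187 21.9623 7.4655 1.1851
78.6582 67.5070 52.1018 31.2683 12.4175 2.3167 0.0000
83.0195 73.5321 60.4253 42.3187 20.0200 4.5286 0.0000 0.0000
86.7302 78.6582 67.5070 52.1018 30.8200 8.8525 0.0000 0.0000 0.0000
89.8872 83.0195 73.5321 60.4253 42.3187 17.3048 0.0000 0.0000 0.0000 0.0000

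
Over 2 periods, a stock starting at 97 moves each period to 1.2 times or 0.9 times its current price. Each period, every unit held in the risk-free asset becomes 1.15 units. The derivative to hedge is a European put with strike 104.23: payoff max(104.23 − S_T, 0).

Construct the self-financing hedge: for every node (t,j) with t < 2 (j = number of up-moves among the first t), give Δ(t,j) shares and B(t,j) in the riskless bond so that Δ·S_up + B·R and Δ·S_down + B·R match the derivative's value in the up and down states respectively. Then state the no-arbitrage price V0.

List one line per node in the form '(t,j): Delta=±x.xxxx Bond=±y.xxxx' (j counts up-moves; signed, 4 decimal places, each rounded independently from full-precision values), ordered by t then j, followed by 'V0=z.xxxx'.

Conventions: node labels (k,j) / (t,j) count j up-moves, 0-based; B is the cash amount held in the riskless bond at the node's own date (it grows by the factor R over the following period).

(0,0): Delta=-0.1278 Bond=12.9351
(1,0): Delta=-0.9798 Bond=89.2522
(1,1): Delta=0.0000 Bond=0.0000
V0=0.5390

Risk-neutral probability p* = (R−d)/(u−d) = (1.15−0.9)/(1.2−0.9) = 0.8333.
Payoffs at expiry: V(2,0)=25.6600, V(2,1)=0.0000, V(2,2)=0.0000
(1,0): S=87.3000. Δ = (V_up−V_dn)/(S_up−S_dn) = (0.0000−25.6600)/(104.7600−78.5700) = -0.9798. V = [p*·0.0000 + (1−p*)·25.6600]/1.15 = 3.7188. B = V − Δ·S = 89.2522.
(1,1): S=116.4000. Δ = (V_up−V_dn)/(S_up−S_dn) = (0.0000−0.0000)/(139.6800−104.7600) = 0.0000. V = [p*·0.0000 + (1−p*)·0.0000]/1.15 = 0.0000. B = V − Δ·S = 0.0000.
(0,0): S=97.0000. Δ = (V_up−V_dn)/(S_up−S_dn) = (0.0000−3.7188)/(116.4000−87.3000) = -0.1278. V = [p*·0.0000 + (1−p*)·3.7188]/1.15 = 0.5390. B = V − Δ·S = 12.9351.
Verification: the root portfolio costs Δ(0,0)·S0 + B(0,0) = 0.5390, matching V0.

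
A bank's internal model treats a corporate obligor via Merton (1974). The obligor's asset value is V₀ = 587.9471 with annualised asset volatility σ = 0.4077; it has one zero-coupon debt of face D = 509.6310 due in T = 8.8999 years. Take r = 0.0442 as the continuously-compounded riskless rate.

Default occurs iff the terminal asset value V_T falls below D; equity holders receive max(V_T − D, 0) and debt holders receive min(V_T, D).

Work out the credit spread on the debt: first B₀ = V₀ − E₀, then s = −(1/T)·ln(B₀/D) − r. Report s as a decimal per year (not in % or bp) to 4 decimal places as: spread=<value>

With assets at 587.9471 and a single debt payment of 509.6310 at 8.8999 years:
d₁ = [ln(V₀/D) + (r + σ²/2)T] / (σ√T)
   = [ln(587.9471/509.6310) + (0.0442 + 0.5·0.4077²)·8.8999] / (0.4077·√8.8999)
   = [0.142950 + 1.133043] / 1.216279 = 1.049096
d₂ = d₁ − σ√T = 1.049096 − 1.216279 = -0.167184
N(d₁) = 0.852933,  N(d₂) = 0.433613,  e^(−rT) = 0.674775
E₀ = V₀·N(d₁) − D·e^(−rT)·N(d₂)
   = 587.9471·0.852933 − 509.6310·0.674775·0.433613 = 352.365906
B₀ = V₀ − E₀ = 587.9471 − 352.365906 = 235.581194
spread = −(1/T)·ln(B₀/D) − r = −(1/8.8999)·ln(235.581194/509.6310) − 0.0442 = 0.04250112

spread=0.0425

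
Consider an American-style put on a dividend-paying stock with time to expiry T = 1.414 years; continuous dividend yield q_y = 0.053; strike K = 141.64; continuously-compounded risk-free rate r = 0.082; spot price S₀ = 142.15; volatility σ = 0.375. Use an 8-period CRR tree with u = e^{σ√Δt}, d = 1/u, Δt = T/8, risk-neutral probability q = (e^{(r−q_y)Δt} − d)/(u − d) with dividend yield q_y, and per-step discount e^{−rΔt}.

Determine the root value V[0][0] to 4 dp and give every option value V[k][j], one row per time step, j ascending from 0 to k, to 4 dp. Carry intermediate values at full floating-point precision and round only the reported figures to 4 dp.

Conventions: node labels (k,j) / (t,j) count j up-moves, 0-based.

price = 20.7074
tree:
20.7074
29.2733 11.9456
40.1157 18.2765 5.3670
53.0593 27.1461 9.1069 1.4290
65.9794 38.8523 15.1369 2.7716 0.0000
77.0150 53.0593 24.4582 5.3758 0.0000 0.0000
86.4409 65.9794 37.9329 10.4267 0.0000 0.0000 0.0000
94.4921 77.0150 53.0593 20.2235 0.0000 0.0000 0.0000 0.0000
101.3689 86.4409 65.9794 37.9329 0.0000 0.0000 0.0000 0.0000 0.0000

params: Δt=0.17675 u=1.17076 d=0.85414 q=0.47690 e^(-rΔt)=0.98561
t_8 payoffs: 101.3689 86.4409 65.9794 37.9329 0.0000 0.0000 0.0000 0.0000 0.0000
k=7: node(7,0) S=47.1479 payoff=94.4921 vs cont=92.8936 → 94.4921 [stop]  node(7,1) S=64.6250 payoff=77.0150 vs cont=75.5795 → 77.0150 [stop]  node(7,2) S=88.5807 payoff=53.0593 vs cont=51.8471 → 53.0593 [stop]  node(7,3) S=121.4165 payoff=20.2235 vs cont=19.5573 → 20.2235 [stop]  node(7,4) S=166.4240 payoff=0.0000 vs cont=0.0000 → 0.0000 [wait]  node(7,5) S=228.1153 payoff=0.0000 vs cont=0.0000 → 0.0000 [wait]  node(7,6) S=312.6748 payoff=0.0000 vs cont=0.0000 → 0.0000 [wait]  node(7,7) S=428.5794 payoff=0.0000 vs cont=0.0000 → 0.0000 [wait]
k=6: node(6,0) S=55.1991 payoff=86.4409 vs cont=84.9176 → 86.4409 [stop]  node(6,1) S=75.6606 payoff=65.9794 vs cont=64.6468 → 65.9794 [stop]  node(6,2) S=103.7071 payoff=37.9329 vs cont=36.8618 → 37.9329 [stop]  node(6,3) S=142.1500 payoff=0.0000 vs cont=10.4267 → 10.4267 [wait]  node(6,4) S=194.8432 payoff=0.0000 vs cont=0.0000 → 0.0000 [wait]  node(6,5) S=267.0691 payoff=0.0000 vs cont=0.0000 → 0.0000 [wait]  node(6,6) S=366.0683 payoff=0.0000 vs cont=0.0000 → 0.0000 [wait]
k=5: node(5,0) S=64.6250 payoff=77.0150 vs cont=75.5795 → 77.0150 [stop]  node(5,1) S=88.5807 payoff=53.0593 vs cont=51.8471 → 53.0593 [stop]  node(5,2) S=121.4165 payoff=20.2235 vs cont=24.4582 → 24.4582 [wait]  node(5,3) S=166.4240 payoff=0.0000 vs cont=5.3758 → 5.3758 [wait]  node(5,4) S=228.1153 payoff=0.0000 vs cont=0.0000 → 0.0000 [wait]  node(5,5) S=312.6748 payoff=0.0000 vs cont=0.0000 → 0.0000 [wait]
k=4: node(4,0) S=75.6606 payoff=65.9794 vs cont=64.6468 → 65.9794 [stop]  node(4,1) S=103.7071 payoff=37.9329 vs cont=38.8523 → 38.8523 [wait]  node(4,2) S=142.1500 payoff=0.0000 vs cont=15.1369 → 15.1369 [wait]  node(4,3) S=194.8432 payoff=0.0000 vs cont=2.7716 → 2.7716 [wait]  node(4,4) S=267.0691 payoff=0.0000 vs cont=0.0000 → 0.0000 [wait]
k=3: node(3,0) S=88.5807 payoff=53.0593 vs cont=52.2793 → 53.0593 [stop]  node(3,1) S=121.4165 payoff=20.2235 vs cont=27.1461 → 27.1461 [wait]  node(3,2) S=166.4240 payoff=0.0000 vs cont=9.1069 → 9.1069 [wait]  node(3,3) S=228.1153 payoff=0.0000 vs cont=1.4290 → 1.4290 [wait]
k=2: node(2,0) S=103.7071 payoff=37.9329 vs cont=40.1157 → 40.1157 [wait]  node(2,1) S=142.1500 payoff=0.0000 vs cont=18.2765 → 18.2765 [wait]  node(2,2) S=194.8432 payoff=0.0000 vs cont=5.3670 → 5.3670 [wait]
k=1: node(1,0) S=121.4165 payoff=20.2235 vs cont=29.2733 → 29.2733 [wait]  node(1,1) S=166.4240 payoff=0.0000 vs cont=11.9456 → 11.9456 [wait]
k=0: node(0,0) S=142.1500 payoff=0.0000 vs cont=20.7074 → 20.7074 [wait]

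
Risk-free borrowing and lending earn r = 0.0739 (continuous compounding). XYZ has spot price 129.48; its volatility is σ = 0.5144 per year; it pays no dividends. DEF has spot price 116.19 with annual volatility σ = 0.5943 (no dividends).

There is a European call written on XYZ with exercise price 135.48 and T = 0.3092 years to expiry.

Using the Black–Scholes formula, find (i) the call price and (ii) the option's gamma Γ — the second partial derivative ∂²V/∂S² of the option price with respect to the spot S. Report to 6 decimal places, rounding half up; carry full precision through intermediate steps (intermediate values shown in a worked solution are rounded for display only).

σ√T = 0.5144·√0.3092 = 0.286036
d₁ = (ln(S/K) + (r+σ²/2)T) / (σ√T) = (ln(129.48/135.48) + (0.0739+0.5144²/2)·0.3092) / 0.286036 = (-0.045298 + 0.063758) / 0.286036 = 0.064539
d₂ = d₁ − σ√T = 0.064539 − 0.286036 = -0.221497
e^{−rT} = 0.977409
N(d₁) = 0.525730,  N(d₂) = 0.412353
Call price V = S·N(d₁) − K·e^{−rT}·N(d₂) = 68.071470 − 54.603519 = 13.467951
φ(d₁) = (1/√(2π))·e^{−d₁²/2} = 0.398112
Γ = φ(d₁) / (S·σ·√T) = 0.010749

price = 13.467951
Γ = 0.010749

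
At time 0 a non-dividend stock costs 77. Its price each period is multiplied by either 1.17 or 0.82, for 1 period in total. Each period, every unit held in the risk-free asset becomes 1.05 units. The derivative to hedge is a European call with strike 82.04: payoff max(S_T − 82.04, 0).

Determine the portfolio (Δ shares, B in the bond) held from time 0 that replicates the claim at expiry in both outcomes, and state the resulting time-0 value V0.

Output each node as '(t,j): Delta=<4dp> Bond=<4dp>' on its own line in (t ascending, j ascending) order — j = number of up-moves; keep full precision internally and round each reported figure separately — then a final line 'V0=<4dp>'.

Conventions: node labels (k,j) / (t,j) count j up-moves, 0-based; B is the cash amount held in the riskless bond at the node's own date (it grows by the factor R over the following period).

Risk-neutral probability p* = (R−d)/(u−d) = (1.05−0.82)/(1.17−0.82) = 0.6571.
At maturity the claim pays: V(1,0)=0.0000, V(1,1)=8.0500
  t=0,j=0: stock 77.0000 → up 90.0900 (V=8.0500), down 63.1400 (V=0.0000). Price 5.0381; hedge Δ=0.2987, bond B=-17.9619.
Verification: the root portfolio costs Δ(0,0)·S0 + B(0,0) = 5.0381, matching V0.

(0,0): Delta=0.2987 Bond=-17.9619
V0=5.0381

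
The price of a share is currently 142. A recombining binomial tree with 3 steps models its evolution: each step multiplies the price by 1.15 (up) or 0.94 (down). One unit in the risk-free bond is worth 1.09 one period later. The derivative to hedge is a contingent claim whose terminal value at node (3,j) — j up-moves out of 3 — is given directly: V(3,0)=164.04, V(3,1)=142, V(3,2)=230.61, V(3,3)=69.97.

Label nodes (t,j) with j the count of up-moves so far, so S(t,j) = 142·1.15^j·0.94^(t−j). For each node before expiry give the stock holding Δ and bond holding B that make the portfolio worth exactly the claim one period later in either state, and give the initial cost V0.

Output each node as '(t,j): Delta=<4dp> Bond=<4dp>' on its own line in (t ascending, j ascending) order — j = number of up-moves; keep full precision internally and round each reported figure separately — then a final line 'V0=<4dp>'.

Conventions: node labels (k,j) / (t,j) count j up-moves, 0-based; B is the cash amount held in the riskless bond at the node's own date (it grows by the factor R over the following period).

Risk-neutral probability p* = (R−d)/(u−d) = (1.09−0.94)/(1.15−0.94) = 0.7143.
Payoffs at expiry: V(3,0)=164.0400, V(3,1)=142.0000, V(3,2)=230.6100, V(3,3)=69.9700
(2,0): S=125.4712. Δ = (V_up−V_dn)/(S_up−S_dn) = (142.0000−164.0400)/(144.2919−117.9429) = -0.8365. V = [p*·142.0000 + (1−p*)·164.0400]/1.09 = 136.0524. B = V − Δ·S = 241.0048.
(2,1): S=153.5020. Δ = (V_up−V_dn)/(S_up−S_dn) = (230.6100−142.0000)/(176.5273−144.2919) = 2.7488. V = [p*·230.6100 + (1−p*)·142.0000]/1.09 = 188.3421. B = V − Δ·S = -233.6103.
(2,2): S=187.7950. Δ = (V_up−V_dn)/(S_up−S_dn) = (69.9700−230.6100)/(215.9642−176.5273) = -4.0733. V = [p*·69.9700 + (1−p*)·230.6100]/1.09 = 106.3001. B = V − Δ·S = 871.2525.
(1,0): S=133.4800. Δ = (V_up−V_dn)/(S_up−S_dn) = (188.3421−136.0524)/(153.5020−125.4712) = 1.8654. V = [p*·188.3421 + (1−p*)·136.0524]/1.09 = 159.0846. B = V − Δ·S = -89.9138.
(1,1): S=163.3000. Δ = (V_up−V_dn)/(S_up−S_dn) = (106.3001−188.3421)/(187.7950−153.5020) = -2.3924. V = [p*·106.3001 + (1−p*)·188.3421]/1.09 = 119.0282. B = V − Δ·S = 509.7041.
(0,0): S=142.0000. Δ = (V_up−V_dn)/(S_up−S_dn) = (119.0282−159.0846)/(163.3000−133.4800) = -1.3433. V = [p*·119.0282 + (1−p*)·159.0846]/1.09 = 119.6999. B = V − Δ·S = 310.4447.
Check: Δ(0,0)·S0 + B(0,0) = 119.6999 = V0.

(0,0): Delta=-1.3433 Bond=310.4447
(1,0): Delta=1.8654 Bond=-89.9138
(1,1): Delta=-2.3924 Bond=509.7041
(2,0): Delta=-0.8365 Bond=241.0048
(2,1): Delta=2.7488 Bond=-233.6103
(2,2): Delta=-4.0733 Bond=871.2525
V0=119.6999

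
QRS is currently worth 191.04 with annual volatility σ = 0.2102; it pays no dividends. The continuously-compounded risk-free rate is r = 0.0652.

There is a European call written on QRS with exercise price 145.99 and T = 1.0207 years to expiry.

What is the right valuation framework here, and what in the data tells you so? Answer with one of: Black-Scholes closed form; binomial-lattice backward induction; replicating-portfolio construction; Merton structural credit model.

framework: Black-Scholes closed form

Key observation: a European-exercise option on QRS struck at 145.99 — a GBM underlying with constant parameters — admits an analytic price: the data contain no early exercise, no discrete tree, no debt structure.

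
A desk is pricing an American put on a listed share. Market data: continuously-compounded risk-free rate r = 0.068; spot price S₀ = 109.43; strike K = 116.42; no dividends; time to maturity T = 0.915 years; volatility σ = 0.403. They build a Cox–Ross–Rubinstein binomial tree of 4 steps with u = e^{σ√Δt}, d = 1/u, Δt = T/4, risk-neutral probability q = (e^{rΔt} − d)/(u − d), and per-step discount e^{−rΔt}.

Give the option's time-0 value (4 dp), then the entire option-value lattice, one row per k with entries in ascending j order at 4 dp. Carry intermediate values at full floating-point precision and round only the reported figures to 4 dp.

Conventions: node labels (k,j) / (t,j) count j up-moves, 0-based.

params: Δt=0.22875 u=1.21257 d=0.82469 q=0.49238 e^(-rΔt)=0.98457
t_4 payoffs: 65.8023 41.9949 6.9900 0.0000 0.0000
k=3: node(3,0) S=61.3777 payoff=55.0423 vs cont=53.2454 → 55.0423 [stop]  node(3,1) S=90.2460 payoff=26.1740 vs cont=24.3771 → 26.1740 [stop]  node(3,2) S=132.6921 payoff=0.0000 vs cont=3.4935 → 3.4935 [wait]  node(3,3) S=195.1022 payoff=0.0000 vs cont=0.0000 → 0.0000 [wait]
k=2: node(2,0) S=74.4251 payoff=41.9949 vs cont=40.1980 → 41.9949 [stop]  node(2,1) S=109.4300 payoff=6.9900 vs cont=14.7750 → 14.7750 [wait]  node(2,2) S=160.8991 payoff=0.0000 vs cont=1.7460 → 1.7460 [wait]
k=1: node(1,0) S=90.2460 payoff=26.1740 vs cont=28.1511 → 28.1511 [wait]  node(1,1) S=132.6921 payoff=0.0000 vs cont=8.2308 → 8.2308 [wait]
k=0: node(0,0) S=109.4300 payoff=6.9900 vs cont=18.0597 → 18.0597 [wait]

price = 18.0597
tree:
18.0597
28.1511 8.2308
41.9949 14.7750 1.7460
55.0423 26.1740 3.4935 0.0000
65.8023 41.9949 6.9900 0.0000 0.0000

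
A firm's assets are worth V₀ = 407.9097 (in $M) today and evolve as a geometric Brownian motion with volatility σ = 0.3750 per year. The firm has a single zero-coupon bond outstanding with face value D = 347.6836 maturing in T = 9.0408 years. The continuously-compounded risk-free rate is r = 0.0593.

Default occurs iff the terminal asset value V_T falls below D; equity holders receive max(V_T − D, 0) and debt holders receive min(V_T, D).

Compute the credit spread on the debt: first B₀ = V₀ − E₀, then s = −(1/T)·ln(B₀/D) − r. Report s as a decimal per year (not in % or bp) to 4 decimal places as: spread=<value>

spread=0.0304

Equity is a call on the firm's assets struck at D = 347.6836:
d₁ = [ln(V₀/D) + (r + σ²/2)T] / (σ√T)
   = [ln(407.9097/347.6836) + (0.0593 + 0.5·0.3750²)·9.0408] / (0.3750·√9.0408)
   = [0.159753 + 1.171801] / 1.127547 = 1.180929
d₂ = d₁ − σ√T = 1.180929 − 1.127547 = 0.053382
N(d₁) = 0.881185,  N(d₂) = 0.521286,  e^(−rT) = 0.585014
E₀ = V₀·N(d₁) − D·e^(−rT)·N(d₂)
   = 407.9097·0.881185 − 347.6836·0.585014·0.521286 = 253.414222
B₀ = V₀ − E₀ = 407.9097 − 253.414222 = 154.495478
spread = −(1/T)·ln(B₀/D) − r = −(1/9.0408)·ln(154.495478/347.6836) − 0.0593 = 0.03041861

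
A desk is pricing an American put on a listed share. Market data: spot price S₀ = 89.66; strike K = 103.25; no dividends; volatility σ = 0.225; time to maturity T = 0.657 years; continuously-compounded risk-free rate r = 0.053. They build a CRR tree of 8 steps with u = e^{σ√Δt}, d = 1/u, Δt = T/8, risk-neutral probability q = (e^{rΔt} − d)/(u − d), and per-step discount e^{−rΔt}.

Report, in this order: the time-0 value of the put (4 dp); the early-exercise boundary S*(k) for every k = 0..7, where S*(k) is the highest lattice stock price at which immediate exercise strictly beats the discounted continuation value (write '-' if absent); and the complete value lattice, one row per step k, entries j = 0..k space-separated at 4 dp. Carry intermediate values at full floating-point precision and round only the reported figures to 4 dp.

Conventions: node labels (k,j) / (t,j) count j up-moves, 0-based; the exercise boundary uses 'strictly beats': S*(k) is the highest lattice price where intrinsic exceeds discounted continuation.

params: Δt=0.08213 u=1.06660 d=0.93756 q=0.51769 e^(-rΔt)=0.99566
t_8 payoffs: 49.7228 42.3551 33.9734 24.4379 13.5900 1.2489 0.0000 0.0000 0.0000
t_7: node(7,0) S=57.0923 payoff=46.1577 vs cont=45.7092 → 46.1577 [stop]  node(7,1) S=64.9507 payoff=38.2993 vs cont=37.8509 → 38.2993 [stop]  node(7,2) S=73.8907 payoff=29.3593 vs cont=28.9109 → 29.3593 [stop]  node(7,3) S=84.0612 payoff=19.1888 vs cont=18.7403 → 19.1888 [stop]  node(7,4) S=95.6317 payoff=7.6183 vs cont=7.1699 → 7.6183 [stop]  node(7,5) S=108.7947 payoff=0.0000 vs cont=0.5998 → 0.5998 [wait]  node(7,6) S=123.7695 payoff=0.0000 vs cont=0.0000 → 0.0000 [wait]  node(7,7) S=140.8055 payoff=0.0000 vs cont=0.0000 → 0.0000 [wait]  ⇒ S*(7)=95.6317
t_6: node(6,0) S=60.8949 payoff=42.3551 vs cont=41.9067 → 42.3551 [stop]  node(6,1) S=69.2766 payoff=33.9734 vs cont=33.5249 → 33.9734 [stop]  node(6,2) S=78.8121 payoff=24.4379 vs cont=23.9895 → 24.4379 [stop]  node(6,3) S=89.6600 payoff=13.5900 vs cont=13.1416 → 13.5900 [stop]  node(6,4) S=102.0011 payoff=1.2489 vs cont=3.9676 → 3.9676 [wait]  node(6,5) S=116.0408 payoff=0.0000 vs cont=0.2880 → 0.2880 [wait]  node(6,6) S=132.0130 payoff=0.0000 vs cont=0.0000 → 0.0000 [wait]  ⇒ S*(6)=89.6600
t_5: node(5,0) S=64.9507 payoff=38.2993 vs cont=37.8509 → 38.2993 [stop]  node(5,1) S=73.8907 payoff=29.3593 vs cont=28.9109 → 29.3593 [stop]  node(5,2) S=84.0612 payoff=19.1888 vs cont=18.7403 → 19.1888 [stop]  node(5,3) S=95.6317 payoff=7.6183 vs cont=8.5712 → 8.5712 [wait]  node(5,4) S=108.7947 payoff=0.0000 vs cont=2.0538 → 2.0538 [wait]  node(5,5) S=123.7695 payoff=0.0000 vs cont=0.1383 → 0.1383 [wait]  ⇒ S*(5)=84.0612
t_4: node(4,0) S=69.2766 payoff=33.9734 vs cont=33.5249 → 33.9734 [stop]  node(4,1) S=78.8121 payoff=24.4379 vs cont=23.9895 → 24.4379 [stop]  node(4,2) S=89.6600 payoff=13.5900 vs cont=13.6327 → 13.6327 [wait]  node(4,3) S=102.0011 payoff=1.2489 vs cont=5.1746 → 5.1746 [wait]  node(4,4) S=116.0408 payoff=0.0000 vs cont=1.0575 → 1.0575 [wait]  ⇒ S*(4)=78.8121
t_3: node(3,0) S=73.8907 payoff=29.3593 vs cont=28.9109 → 29.3593 [stop]  node(3,1) S=84.0612 payoff=19.1888 vs cont=18.7624 → 19.1888 [stop]  node(3,2) S=95.6317 payoff=7.6183 vs cont=9.2139 → 9.2139 [wait]  node(3,3) S=108.7947 payoff=0.0000 vs cont=3.0300 → 3.0300 [wait]  ⇒ S*(3)=84.0612
t_2: node(2,0) S=78.8121 payoff=24.4379 vs cont=23.9895 → 24.4379 [stop]  node(2,1) S=89.6600 payoff=13.5900 vs cont=13.9640 → 13.9640 [wait]  node(2,2) S=102.0011 payoff=1.2489 vs cont=5.9865 → 5.9865 [wait]  ⇒ S*(2)=78.8121
t_1: node(1,0) S=84.0612 payoff=19.1888 vs cont=18.9331 → 19.1888 [stop]  node(1,1) S=95.6317 payoff=7.6183 vs cont=9.7914 → 9.7914 [wait]  ⇒ S*(1)=84.0612
t_0: node(0,0) S=89.6600 payoff=13.5900 vs cont=14.2617 → 14.2617 [wait]  ⇒ S*(0)=-

price = 14.2617
boundary = - 84.0612 78.8121 84.0612 78.8121 84.0612 89.6600 95.6317
tree:
14.2617
19.1888 9.7914
24.4379 13.9640 5.9865
29.3593 19.1888 9.2139 3.0300
33.9734 24.4379 13.6327 5.1746 1.0575
38.2993 29.3593 19.1888 8.5712 2.0538 0.1383
42.3551 33.9734 24.4379 13.5900 3.9676 0.2880 0.0000
46.1577 38.2993 29.3593 19.1888 7.6183 0.5998 0.0000 0.0000
49.7228 42.3551 33.9734 24.4379 13.5900 1.2489 0.0000 0.0000 0.0000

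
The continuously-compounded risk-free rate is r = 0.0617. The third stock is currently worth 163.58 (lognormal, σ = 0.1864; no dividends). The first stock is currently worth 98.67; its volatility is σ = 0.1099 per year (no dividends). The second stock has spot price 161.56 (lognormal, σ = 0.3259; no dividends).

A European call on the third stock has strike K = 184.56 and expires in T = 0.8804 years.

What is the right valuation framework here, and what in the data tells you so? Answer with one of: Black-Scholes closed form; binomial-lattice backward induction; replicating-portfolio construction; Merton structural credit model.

framework: Black-Scholes closed form

Key observation: the strike-184.56 call on the third stock is European-exercise on a continuously-modelled lognormal underlying, so its value is a single closed-form evaluation.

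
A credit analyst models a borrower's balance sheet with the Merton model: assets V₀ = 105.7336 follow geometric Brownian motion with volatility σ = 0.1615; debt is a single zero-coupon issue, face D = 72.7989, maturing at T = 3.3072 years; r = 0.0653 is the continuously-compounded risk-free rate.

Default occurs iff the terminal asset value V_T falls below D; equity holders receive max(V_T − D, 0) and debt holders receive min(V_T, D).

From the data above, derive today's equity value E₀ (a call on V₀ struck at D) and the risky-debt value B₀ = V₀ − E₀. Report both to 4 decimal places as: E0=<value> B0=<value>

Equity is a call on the firm's assets struck at D = 72.7989:
d₁ = [ln(V₀/D) + (r + σ²/2)T] / (σ√T)
   = [ln(105.7336/72.7989) + (0.0653 + 0.5·0.1615²)·3.3072] / (0.1615·√3.3072)
   = [0.373222 + 0.259090] / 0.293699 = 2.152923
d₂ = d₁ − σ√T = 2.152923 − 0.293699 = 1.859223
N(d₁) = 0.984338,  N(d₂) = 0.968502,  e^(−rT) = 0.805767
E₀ = V₀·N(d₁) − D·e^(−rT)·N(d₂)
   = 105.7336·0.984338 − 72.7989·0.805767·0.968502 = 47.266205
B₀ = V₀ − E₀ = 105.7336 − 47.266205 = 58.467395

E0=47.2662 B0=58.4674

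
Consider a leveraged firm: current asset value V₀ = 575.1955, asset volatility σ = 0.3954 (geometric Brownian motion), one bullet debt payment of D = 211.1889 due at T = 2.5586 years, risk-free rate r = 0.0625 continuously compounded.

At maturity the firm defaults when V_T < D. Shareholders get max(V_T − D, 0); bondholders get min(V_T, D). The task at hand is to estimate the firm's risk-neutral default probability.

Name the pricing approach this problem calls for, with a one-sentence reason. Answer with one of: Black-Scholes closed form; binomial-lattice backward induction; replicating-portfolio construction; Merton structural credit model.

Key observation: with the firm-asset dynamics (V₀ = 575.1955) and a single zero-coupon liability of face 211.1889 given, debt value, spread, and default probability all derive from the option view of the balance sheet.

framework: Merton structural credit model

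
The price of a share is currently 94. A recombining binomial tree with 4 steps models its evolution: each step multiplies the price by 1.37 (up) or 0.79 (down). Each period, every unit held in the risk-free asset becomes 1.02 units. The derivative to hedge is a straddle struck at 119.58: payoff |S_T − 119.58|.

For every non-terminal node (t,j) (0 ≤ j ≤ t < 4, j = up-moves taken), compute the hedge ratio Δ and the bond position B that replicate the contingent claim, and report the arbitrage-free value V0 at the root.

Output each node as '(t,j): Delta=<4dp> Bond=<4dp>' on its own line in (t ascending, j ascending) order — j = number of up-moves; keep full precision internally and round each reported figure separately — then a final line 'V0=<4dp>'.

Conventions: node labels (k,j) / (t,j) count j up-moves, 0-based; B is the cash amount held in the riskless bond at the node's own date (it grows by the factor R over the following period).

Risk-neutral probability p* = (R−d)/(u−d) = (1.02−0.79)/(1.37−0.79) = 0.3966.
At maturity the claim pays: V(4,0)=82.9669, V(4,1)=56.0864, V(4,2)=9.4709, V(4,3)=71.3687, V(4,4)=211.5588
Node (3,0) S=46.3457: V=(p*·56.0864+(1−p*)·82.9669)/1.02=70.8896; Δ=(56.0864−82.9669)/(63.4936−36.6131)=-1.0000; B=V−Δ·S=117.2353
Node (3,1) S=80.3716: V=(p*·9.4709+(1−p*)·56.0864)/1.02=36.8637; Δ=(9.4709−56.0864)/(110.1091−63.4936)=-1.0000; B=V−Δ·S=117.2353
Node (3,2) S=139.3786: V=(p*·71.3687+(1−p*)·9.4709)/1.02=33.3496; Δ=(71.3687−9.4709)/(190.9487−110.1091)=0.7657; B=V−Δ·S=-73.3707
Node (3,3) S=241.7072: V=(p*·211.5588+(1−p*)·71.3687)/1.02=124.4719; Δ=(211.5588−71.3687)/(331.1388−190.9487)=1.0000; B=V−Δ·S=-117.2353
Node (2,0) S=58.6654: V=(p*·36.8637+(1−p*)·70.8896)/1.02=56.2712; Δ=(36.8637−70.8896)/(80.3716−46.3457)=-1.0000; B=V−Δ·S=114.9366
Node (2,1) S=101.7362: V=(p*·33.3496+(1−p*)·36.8637)/1.02=34.7747; Δ=(33.3496−36.8637)/(139.3786−80.3716)=-0.0596; B=V−Δ·S=40.8335
Node (2,2) S=176.4286: V=(p*·124.4719+(1−p*)·33.3496)/1.02=68.1219; Δ=(124.4719−33.3496)/(241.7072−139.3786)=0.8905; B=V−Δ·S=-88.9856
Node (1,0) S=74.2600: V=(p*·34.7747+(1−p*)·56.2712)/1.02=46.8105; Δ=(34.7747−56.2712)/(101.7362−58.6654)=-0.4991; B=V−Δ·S=83.8734
Node (1,1) S=128.7800: V=(p*·68.1219+(1−p*)·34.7747)/1.02=47.0574; Δ=(68.1219−34.7747)/(176.4286−101.7362)=0.4465; B=V−Δ·S=-10.4377
Node (0,0) S=94.0000: V=(p*·47.0574+(1−p*)·46.8105)/1.02=45.9886; Δ=(47.0574−46.8105)/(128.7800−74.2600)=0.0045; B=V−Δ·S=45.5629
Sanity check at the root: Δ(0,0)·S0 + B(0,0) reproduces V0 = 45.9886.

(0,0): Delta=0.0045 Bond=45.5629
(1,0): Delta=-0.4991 Bond=83.8734
(1,1): Delta=0.4465 Bond=-10.4377
(2,0): Delta=-1.0000 Bond=114.9366
(2,1): Delta=-0.0596 Bond=40.8335
(2,2): Delta=0.8905 Bond=-88.9856
(3,0): Delta=-1.0000 Bond=117.2353
(3,1): Delta=-1.0000 Bond=117.2353
(3,2): Delta=0.7657 Bond=-73.3707
(3,3): Delta=1.0000 Bond=-117.2353
V0=45.9886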